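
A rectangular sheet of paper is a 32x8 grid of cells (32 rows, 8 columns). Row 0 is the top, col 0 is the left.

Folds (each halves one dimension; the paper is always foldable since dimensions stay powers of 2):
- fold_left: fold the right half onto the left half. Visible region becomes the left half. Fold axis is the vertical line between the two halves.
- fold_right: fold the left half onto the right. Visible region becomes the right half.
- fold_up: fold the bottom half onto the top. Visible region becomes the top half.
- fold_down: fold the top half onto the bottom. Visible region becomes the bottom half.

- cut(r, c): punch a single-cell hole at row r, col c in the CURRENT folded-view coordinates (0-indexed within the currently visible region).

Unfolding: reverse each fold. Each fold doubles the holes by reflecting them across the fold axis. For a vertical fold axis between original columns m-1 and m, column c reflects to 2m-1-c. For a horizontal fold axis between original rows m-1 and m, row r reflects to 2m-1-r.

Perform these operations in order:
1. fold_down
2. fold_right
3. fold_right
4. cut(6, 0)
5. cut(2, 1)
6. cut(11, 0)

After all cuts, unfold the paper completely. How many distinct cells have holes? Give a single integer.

Answer: 24

Derivation:
Op 1 fold_down: fold axis h@16; visible region now rows[16,32) x cols[0,8) = 16x8
Op 2 fold_right: fold axis v@4; visible region now rows[16,32) x cols[4,8) = 16x4
Op 3 fold_right: fold axis v@6; visible region now rows[16,32) x cols[6,8) = 16x2
Op 4 cut(6, 0): punch at orig (22,6); cuts so far [(22, 6)]; region rows[16,32) x cols[6,8) = 16x2
Op 5 cut(2, 1): punch at orig (18,7); cuts so far [(18, 7), (22, 6)]; region rows[16,32) x cols[6,8) = 16x2
Op 6 cut(11, 0): punch at orig (27,6); cuts so far [(18, 7), (22, 6), (27, 6)]; region rows[16,32) x cols[6,8) = 16x2
Unfold 1 (reflect across v@6): 6 holes -> [(18, 4), (18, 7), (22, 5), (22, 6), (27, 5), (27, 6)]
Unfold 2 (reflect across v@4): 12 holes -> [(18, 0), (18, 3), (18, 4), (18, 7), (22, 1), (22, 2), (22, 5), (22, 6), (27, 1), (27, 2), (27, 5), (27, 6)]
Unfold 3 (reflect across h@16): 24 holes -> [(4, 1), (4, 2), (4, 5), (4, 6), (9, 1), (9, 2), (9, 5), (9, 6), (13, 0), (13, 3), (13, 4), (13, 7), (18, 0), (18, 3), (18, 4), (18, 7), (22, 1), (22, 2), (22, 5), (22, 6), (27, 1), (27, 2), (27, 5), (27, 6)]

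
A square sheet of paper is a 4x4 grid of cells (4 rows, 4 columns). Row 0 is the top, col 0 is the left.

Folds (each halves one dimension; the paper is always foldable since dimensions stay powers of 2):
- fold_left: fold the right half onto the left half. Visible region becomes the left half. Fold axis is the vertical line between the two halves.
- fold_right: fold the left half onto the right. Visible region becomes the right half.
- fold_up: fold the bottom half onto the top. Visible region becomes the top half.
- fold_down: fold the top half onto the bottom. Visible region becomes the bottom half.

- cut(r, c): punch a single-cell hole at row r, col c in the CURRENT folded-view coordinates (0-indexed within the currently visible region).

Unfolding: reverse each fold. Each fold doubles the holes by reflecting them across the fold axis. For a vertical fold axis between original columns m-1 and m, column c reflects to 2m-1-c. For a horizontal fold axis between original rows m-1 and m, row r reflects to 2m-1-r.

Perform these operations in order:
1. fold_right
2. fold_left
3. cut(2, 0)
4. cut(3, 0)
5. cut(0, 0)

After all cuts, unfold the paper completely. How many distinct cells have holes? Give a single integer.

Answer: 12

Derivation:
Op 1 fold_right: fold axis v@2; visible region now rows[0,4) x cols[2,4) = 4x2
Op 2 fold_left: fold axis v@3; visible region now rows[0,4) x cols[2,3) = 4x1
Op 3 cut(2, 0): punch at orig (2,2); cuts so far [(2, 2)]; region rows[0,4) x cols[2,3) = 4x1
Op 4 cut(3, 0): punch at orig (3,2); cuts so far [(2, 2), (3, 2)]; region rows[0,4) x cols[2,3) = 4x1
Op 5 cut(0, 0): punch at orig (0,2); cuts so far [(0, 2), (2, 2), (3, 2)]; region rows[0,4) x cols[2,3) = 4x1
Unfold 1 (reflect across v@3): 6 holes -> [(0, 2), (0, 3), (2, 2), (2, 3), (3, 2), (3, 3)]
Unfold 2 (reflect across v@2): 12 holes -> [(0, 0), (0, 1), (0, 2), (0, 3), (2, 0), (2, 1), (2, 2), (2, 3), (3, 0), (3, 1), (3, 2), (3, 3)]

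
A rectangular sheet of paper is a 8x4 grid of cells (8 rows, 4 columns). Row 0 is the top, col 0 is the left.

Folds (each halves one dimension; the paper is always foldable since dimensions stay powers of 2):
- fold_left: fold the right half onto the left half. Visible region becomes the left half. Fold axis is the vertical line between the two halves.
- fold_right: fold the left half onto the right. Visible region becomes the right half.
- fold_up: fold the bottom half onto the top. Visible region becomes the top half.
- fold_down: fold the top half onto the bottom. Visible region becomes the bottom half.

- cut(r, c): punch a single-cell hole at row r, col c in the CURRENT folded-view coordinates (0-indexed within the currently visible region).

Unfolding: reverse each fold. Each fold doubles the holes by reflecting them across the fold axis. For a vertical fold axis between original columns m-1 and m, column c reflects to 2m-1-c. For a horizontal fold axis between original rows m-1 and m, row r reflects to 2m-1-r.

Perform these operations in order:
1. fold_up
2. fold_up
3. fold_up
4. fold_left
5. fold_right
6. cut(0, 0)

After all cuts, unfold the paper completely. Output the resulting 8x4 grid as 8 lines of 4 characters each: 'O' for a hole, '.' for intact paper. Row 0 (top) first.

Op 1 fold_up: fold axis h@4; visible region now rows[0,4) x cols[0,4) = 4x4
Op 2 fold_up: fold axis h@2; visible region now rows[0,2) x cols[0,4) = 2x4
Op 3 fold_up: fold axis h@1; visible region now rows[0,1) x cols[0,4) = 1x4
Op 4 fold_left: fold axis v@2; visible region now rows[0,1) x cols[0,2) = 1x2
Op 5 fold_right: fold axis v@1; visible region now rows[0,1) x cols[1,2) = 1x1
Op 6 cut(0, 0): punch at orig (0,1); cuts so far [(0, 1)]; region rows[0,1) x cols[1,2) = 1x1
Unfold 1 (reflect across v@1): 2 holes -> [(0, 0), (0, 1)]
Unfold 2 (reflect across v@2): 4 holes -> [(0, 0), (0, 1), (0, 2), (0, 3)]
Unfold 3 (reflect across h@1): 8 holes -> [(0, 0), (0, 1), (0, 2), (0, 3), (1, 0), (1, 1), (1, 2), (1, 3)]
Unfold 4 (reflect across h@2): 16 holes -> [(0, 0), (0, 1), (0, 2), (0, 3), (1, 0), (1, 1), (1, 2), (1, 3), (2, 0), (2, 1), (2, 2), (2, 3), (3, 0), (3, 1), (3, 2), (3, 3)]
Unfold 5 (reflect across h@4): 32 holes -> [(0, 0), (0, 1), (0, 2), (0, 3), (1, 0), (1, 1), (1, 2), (1, 3), (2, 0), (2, 1), (2, 2), (2, 3), (3, 0), (3, 1), (3, 2), (3, 3), (4, 0), (4, 1), (4, 2), (4, 3), (5, 0), (5, 1), (5, 2), (5, 3), (6, 0), (6, 1), (6, 2), (6, 3), (7, 0), (7, 1), (7, 2), (7, 3)]

Answer: OOOO
OOOO
OOOO
OOOO
OOOO
OOOO
OOOO
OOOO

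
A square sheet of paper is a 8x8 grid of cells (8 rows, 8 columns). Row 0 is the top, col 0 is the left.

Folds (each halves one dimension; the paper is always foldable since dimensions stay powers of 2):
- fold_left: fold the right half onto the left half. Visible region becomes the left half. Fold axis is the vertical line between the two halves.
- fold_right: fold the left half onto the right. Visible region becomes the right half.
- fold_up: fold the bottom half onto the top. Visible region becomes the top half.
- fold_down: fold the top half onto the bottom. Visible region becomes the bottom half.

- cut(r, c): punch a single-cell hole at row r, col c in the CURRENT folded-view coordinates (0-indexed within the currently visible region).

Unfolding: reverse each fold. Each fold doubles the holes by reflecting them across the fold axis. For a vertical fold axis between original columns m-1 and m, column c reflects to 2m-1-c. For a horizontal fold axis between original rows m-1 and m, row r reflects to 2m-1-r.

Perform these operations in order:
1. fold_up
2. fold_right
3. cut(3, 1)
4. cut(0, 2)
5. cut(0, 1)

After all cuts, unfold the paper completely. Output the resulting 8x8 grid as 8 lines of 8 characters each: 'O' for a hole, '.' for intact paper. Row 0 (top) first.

Answer: .OO..OO.
........
........
..O..O..
..O..O..
........
........
.OO..OO.

Derivation:
Op 1 fold_up: fold axis h@4; visible region now rows[0,4) x cols[0,8) = 4x8
Op 2 fold_right: fold axis v@4; visible region now rows[0,4) x cols[4,8) = 4x4
Op 3 cut(3, 1): punch at orig (3,5); cuts so far [(3, 5)]; region rows[0,4) x cols[4,8) = 4x4
Op 4 cut(0, 2): punch at orig (0,6); cuts so far [(0, 6), (3, 5)]; region rows[0,4) x cols[4,8) = 4x4
Op 5 cut(0, 1): punch at orig (0,5); cuts so far [(0, 5), (0, 6), (3, 5)]; region rows[0,4) x cols[4,8) = 4x4
Unfold 1 (reflect across v@4): 6 holes -> [(0, 1), (0, 2), (0, 5), (0, 6), (3, 2), (3, 5)]
Unfold 2 (reflect across h@4): 12 holes -> [(0, 1), (0, 2), (0, 5), (0, 6), (3, 2), (3, 5), (4, 2), (4, 5), (7, 1), (7, 2), (7, 5), (7, 6)]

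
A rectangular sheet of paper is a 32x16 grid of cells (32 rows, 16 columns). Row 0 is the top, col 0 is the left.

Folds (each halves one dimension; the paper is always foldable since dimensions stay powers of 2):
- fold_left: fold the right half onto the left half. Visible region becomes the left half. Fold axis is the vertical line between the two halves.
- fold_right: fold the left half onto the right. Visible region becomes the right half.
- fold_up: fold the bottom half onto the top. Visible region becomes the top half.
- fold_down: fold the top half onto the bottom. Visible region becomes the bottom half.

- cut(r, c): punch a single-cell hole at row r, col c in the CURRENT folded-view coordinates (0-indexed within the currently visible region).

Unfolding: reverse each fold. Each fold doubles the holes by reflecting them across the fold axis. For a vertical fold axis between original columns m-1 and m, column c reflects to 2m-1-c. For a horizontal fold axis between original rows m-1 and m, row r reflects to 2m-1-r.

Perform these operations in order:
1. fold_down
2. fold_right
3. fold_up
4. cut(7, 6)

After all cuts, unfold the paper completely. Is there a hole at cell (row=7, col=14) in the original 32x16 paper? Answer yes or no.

Op 1 fold_down: fold axis h@16; visible region now rows[16,32) x cols[0,16) = 16x16
Op 2 fold_right: fold axis v@8; visible region now rows[16,32) x cols[8,16) = 16x8
Op 3 fold_up: fold axis h@24; visible region now rows[16,24) x cols[8,16) = 8x8
Op 4 cut(7, 6): punch at orig (23,14); cuts so far [(23, 14)]; region rows[16,24) x cols[8,16) = 8x8
Unfold 1 (reflect across h@24): 2 holes -> [(23, 14), (24, 14)]
Unfold 2 (reflect across v@8): 4 holes -> [(23, 1), (23, 14), (24, 1), (24, 14)]
Unfold 3 (reflect across h@16): 8 holes -> [(7, 1), (7, 14), (8, 1), (8, 14), (23, 1), (23, 14), (24, 1), (24, 14)]
Holes: [(7, 1), (7, 14), (8, 1), (8, 14), (23, 1), (23, 14), (24, 1), (24, 14)]

Answer: yes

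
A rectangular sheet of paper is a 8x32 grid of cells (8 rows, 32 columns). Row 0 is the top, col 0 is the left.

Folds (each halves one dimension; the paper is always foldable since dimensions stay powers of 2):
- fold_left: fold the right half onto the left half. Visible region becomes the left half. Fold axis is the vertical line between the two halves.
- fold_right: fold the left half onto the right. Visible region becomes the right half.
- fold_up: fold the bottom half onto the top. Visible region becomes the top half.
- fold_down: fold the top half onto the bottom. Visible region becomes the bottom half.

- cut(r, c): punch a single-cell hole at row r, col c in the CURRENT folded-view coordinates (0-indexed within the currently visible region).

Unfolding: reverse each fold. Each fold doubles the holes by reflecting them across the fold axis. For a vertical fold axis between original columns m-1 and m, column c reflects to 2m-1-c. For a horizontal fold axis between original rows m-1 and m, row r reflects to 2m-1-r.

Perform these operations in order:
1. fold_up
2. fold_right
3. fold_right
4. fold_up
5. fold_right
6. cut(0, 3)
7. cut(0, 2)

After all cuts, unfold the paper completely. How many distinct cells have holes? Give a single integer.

Answer: 64

Derivation:
Op 1 fold_up: fold axis h@4; visible region now rows[0,4) x cols[0,32) = 4x32
Op 2 fold_right: fold axis v@16; visible region now rows[0,4) x cols[16,32) = 4x16
Op 3 fold_right: fold axis v@24; visible region now rows[0,4) x cols[24,32) = 4x8
Op 4 fold_up: fold axis h@2; visible region now rows[0,2) x cols[24,32) = 2x8
Op 5 fold_right: fold axis v@28; visible region now rows[0,2) x cols[28,32) = 2x4
Op 6 cut(0, 3): punch at orig (0,31); cuts so far [(0, 31)]; region rows[0,2) x cols[28,32) = 2x4
Op 7 cut(0, 2): punch at orig (0,30); cuts so far [(0, 30), (0, 31)]; region rows[0,2) x cols[28,32) = 2x4
Unfold 1 (reflect across v@28): 4 holes -> [(0, 24), (0, 25), (0, 30), (0, 31)]
Unfold 2 (reflect across h@2): 8 holes -> [(0, 24), (0, 25), (0, 30), (0, 31), (3, 24), (3, 25), (3, 30), (3, 31)]
Unfold 3 (reflect across v@24): 16 holes -> [(0, 16), (0, 17), (0, 22), (0, 23), (0, 24), (0, 25), (0, 30), (0, 31), (3, 16), (3, 17), (3, 22), (3, 23), (3, 24), (3, 25), (3, 30), (3, 31)]
Unfold 4 (reflect across v@16): 32 holes -> [(0, 0), (0, 1), (0, 6), (0, 7), (0, 8), (0, 9), (0, 14), (0, 15), (0, 16), (0, 17), (0, 22), (0, 23), (0, 24), (0, 25), (0, 30), (0, 31), (3, 0), (3, 1), (3, 6), (3, 7), (3, 8), (3, 9), (3, 14), (3, 15), (3, 16), (3, 17), (3, 22), (3, 23), (3, 24), (3, 25), (3, 30), (3, 31)]
Unfold 5 (reflect across h@4): 64 holes -> [(0, 0), (0, 1), (0, 6), (0, 7), (0, 8), (0, 9), (0, 14), (0, 15), (0, 16), (0, 17), (0, 22), (0, 23), (0, 24), (0, 25), (0, 30), (0, 31), (3, 0), (3, 1), (3, 6), (3, 7), (3, 8), (3, 9), (3, 14), (3, 15), (3, 16), (3, 17), (3, 22), (3, 23), (3, 24), (3, 25), (3, 30), (3, 31), (4, 0), (4, 1), (4, 6), (4, 7), (4, 8), (4, 9), (4, 14), (4, 15), (4, 16), (4, 17), (4, 22), (4, 23), (4, 24), (4, 25), (4, 30), (4, 31), (7, 0), (7, 1), (7, 6), (7, 7), (7, 8), (7, 9), (7, 14), (7, 15), (7, 16), (7, 17), (7, 22), (7, 23), (7, 24), (7, 25), (7, 30), (7, 31)]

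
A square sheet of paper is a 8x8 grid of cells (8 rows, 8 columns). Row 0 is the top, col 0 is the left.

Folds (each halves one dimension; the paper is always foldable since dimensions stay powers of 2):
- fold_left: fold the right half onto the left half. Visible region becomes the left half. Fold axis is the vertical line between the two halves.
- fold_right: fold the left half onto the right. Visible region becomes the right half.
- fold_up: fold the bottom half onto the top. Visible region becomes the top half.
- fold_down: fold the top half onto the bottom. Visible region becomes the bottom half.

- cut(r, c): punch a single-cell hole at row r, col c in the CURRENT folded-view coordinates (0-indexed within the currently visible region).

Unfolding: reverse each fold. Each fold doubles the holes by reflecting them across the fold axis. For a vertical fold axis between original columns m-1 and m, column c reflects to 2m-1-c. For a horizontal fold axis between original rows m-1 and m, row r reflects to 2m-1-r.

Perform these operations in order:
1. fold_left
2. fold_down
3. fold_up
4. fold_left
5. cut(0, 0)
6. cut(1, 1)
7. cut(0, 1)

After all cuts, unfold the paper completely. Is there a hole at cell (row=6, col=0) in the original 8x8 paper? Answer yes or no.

Answer: no

Derivation:
Op 1 fold_left: fold axis v@4; visible region now rows[0,8) x cols[0,4) = 8x4
Op 2 fold_down: fold axis h@4; visible region now rows[4,8) x cols[0,4) = 4x4
Op 3 fold_up: fold axis h@6; visible region now rows[4,6) x cols[0,4) = 2x4
Op 4 fold_left: fold axis v@2; visible region now rows[4,6) x cols[0,2) = 2x2
Op 5 cut(0, 0): punch at orig (4,0); cuts so far [(4, 0)]; region rows[4,6) x cols[0,2) = 2x2
Op 6 cut(1, 1): punch at orig (5,1); cuts so far [(4, 0), (5, 1)]; region rows[4,6) x cols[0,2) = 2x2
Op 7 cut(0, 1): punch at orig (4,1); cuts so far [(4, 0), (4, 1), (5, 1)]; region rows[4,6) x cols[0,2) = 2x2
Unfold 1 (reflect across v@2): 6 holes -> [(4, 0), (4, 1), (4, 2), (4, 3), (5, 1), (5, 2)]
Unfold 2 (reflect across h@6): 12 holes -> [(4, 0), (4, 1), (4, 2), (4, 3), (5, 1), (5, 2), (6, 1), (6, 2), (7, 0), (7, 1), (7, 2), (7, 3)]
Unfold 3 (reflect across h@4): 24 holes -> [(0, 0), (0, 1), (0, 2), (0, 3), (1, 1), (1, 2), (2, 1), (2, 2), (3, 0), (3, 1), (3, 2), (3, 3), (4, 0), (4, 1), (4, 2), (4, 3), (5, 1), (5, 2), (6, 1), (6, 2), (7, 0), (7, 1), (7, 2), (7, 3)]
Unfold 4 (reflect across v@4): 48 holes -> [(0, 0), (0, 1), (0, 2), (0, 3), (0, 4), (0, 5), (0, 6), (0, 7), (1, 1), (1, 2), (1, 5), (1, 6), (2, 1), (2, 2), (2, 5), (2, 6), (3, 0), (3, 1), (3, 2), (3, 3), (3, 4), (3, 5), (3, 6), (3, 7), (4, 0), (4, 1), (4, 2), (4, 3), (4, 4), (4, 5), (4, 6), (4, 7), (5, 1), (5, 2), (5, 5), (5, 6), (6, 1), (6, 2), (6, 5), (6, 6), (7, 0), (7, 1), (7, 2), (7, 3), (7, 4), (7, 5), (7, 6), (7, 7)]
Holes: [(0, 0), (0, 1), (0, 2), (0, 3), (0, 4), (0, 5), (0, 6), (0, 7), (1, 1), (1, 2), (1, 5), (1, 6), (2, 1), (2, 2), (2, 5), (2, 6), (3, 0), (3, 1), (3, 2), (3, 3), (3, 4), (3, 5), (3, 6), (3, 7), (4, 0), (4, 1), (4, 2), (4, 3), (4, 4), (4, 5), (4, 6), (4, 7), (5, 1), (5, 2), (5, 5), (5, 6), (6, 1), (6, 2), (6, 5), (6, 6), (7, 0), (7, 1), (7, 2), (7, 3), (7, 4), (7, 5), (7, 6), (7, 7)]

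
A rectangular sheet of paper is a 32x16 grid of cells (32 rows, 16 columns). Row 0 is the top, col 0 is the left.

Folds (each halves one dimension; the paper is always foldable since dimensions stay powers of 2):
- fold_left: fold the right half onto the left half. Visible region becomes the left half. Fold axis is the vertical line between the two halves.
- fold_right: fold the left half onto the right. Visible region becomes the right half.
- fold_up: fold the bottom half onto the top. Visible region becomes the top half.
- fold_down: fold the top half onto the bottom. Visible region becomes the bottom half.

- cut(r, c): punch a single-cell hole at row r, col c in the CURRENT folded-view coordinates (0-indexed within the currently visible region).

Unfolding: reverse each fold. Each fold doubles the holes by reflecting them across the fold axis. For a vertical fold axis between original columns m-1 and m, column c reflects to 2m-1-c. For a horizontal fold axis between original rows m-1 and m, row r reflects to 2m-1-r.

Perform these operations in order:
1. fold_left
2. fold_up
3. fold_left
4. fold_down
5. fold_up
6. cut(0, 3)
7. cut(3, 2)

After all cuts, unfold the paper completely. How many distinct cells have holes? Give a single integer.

Answer: 64

Derivation:
Op 1 fold_left: fold axis v@8; visible region now rows[0,32) x cols[0,8) = 32x8
Op 2 fold_up: fold axis h@16; visible region now rows[0,16) x cols[0,8) = 16x8
Op 3 fold_left: fold axis v@4; visible region now rows[0,16) x cols[0,4) = 16x4
Op 4 fold_down: fold axis h@8; visible region now rows[8,16) x cols[0,4) = 8x4
Op 5 fold_up: fold axis h@12; visible region now rows[8,12) x cols[0,4) = 4x4
Op 6 cut(0, 3): punch at orig (8,3); cuts so far [(8, 3)]; region rows[8,12) x cols[0,4) = 4x4
Op 7 cut(3, 2): punch at orig (11,2); cuts so far [(8, 3), (11, 2)]; region rows[8,12) x cols[0,4) = 4x4
Unfold 1 (reflect across h@12): 4 holes -> [(8, 3), (11, 2), (12, 2), (15, 3)]
Unfold 2 (reflect across h@8): 8 holes -> [(0, 3), (3, 2), (4, 2), (7, 3), (8, 3), (11, 2), (12, 2), (15, 3)]
Unfold 3 (reflect across v@4): 16 holes -> [(0, 3), (0, 4), (3, 2), (3, 5), (4, 2), (4, 5), (7, 3), (7, 4), (8, 3), (8, 4), (11, 2), (11, 5), (12, 2), (12, 5), (15, 3), (15, 4)]
Unfold 4 (reflect across h@16): 32 holes -> [(0, 3), (0, 4), (3, 2), (3, 5), (4, 2), (4, 5), (7, 3), (7, 4), (8, 3), (8, 4), (11, 2), (11, 5), (12, 2), (12, 5), (15, 3), (15, 4), (16, 3), (16, 4), (19, 2), (19, 5), (20, 2), (20, 5), (23, 3), (23, 4), (24, 3), (24, 4), (27, 2), (27, 5), (28, 2), (28, 5), (31, 3), (31, 4)]
Unfold 5 (reflect across v@8): 64 holes -> [(0, 3), (0, 4), (0, 11), (0, 12), (3, 2), (3, 5), (3, 10), (3, 13), (4, 2), (4, 5), (4, 10), (4, 13), (7, 3), (7, 4), (7, 11), (7, 12), (8, 3), (8, 4), (8, 11), (8, 12), (11, 2), (11, 5), (11, 10), (11, 13), (12, 2), (12, 5), (12, 10), (12, 13), (15, 3), (15, 4), (15, 11), (15, 12), (16, 3), (16, 4), (16, 11), (16, 12), (19, 2), (19, 5), (19, 10), (19, 13), (20, 2), (20, 5), (20, 10), (20, 13), (23, 3), (23, 4), (23, 11), (23, 12), (24, 3), (24, 4), (24, 11), (24, 12), (27, 2), (27, 5), (27, 10), (27, 13), (28, 2), (28, 5), (28, 10), (28, 13), (31, 3), (31, 4), (31, 11), (31, 12)]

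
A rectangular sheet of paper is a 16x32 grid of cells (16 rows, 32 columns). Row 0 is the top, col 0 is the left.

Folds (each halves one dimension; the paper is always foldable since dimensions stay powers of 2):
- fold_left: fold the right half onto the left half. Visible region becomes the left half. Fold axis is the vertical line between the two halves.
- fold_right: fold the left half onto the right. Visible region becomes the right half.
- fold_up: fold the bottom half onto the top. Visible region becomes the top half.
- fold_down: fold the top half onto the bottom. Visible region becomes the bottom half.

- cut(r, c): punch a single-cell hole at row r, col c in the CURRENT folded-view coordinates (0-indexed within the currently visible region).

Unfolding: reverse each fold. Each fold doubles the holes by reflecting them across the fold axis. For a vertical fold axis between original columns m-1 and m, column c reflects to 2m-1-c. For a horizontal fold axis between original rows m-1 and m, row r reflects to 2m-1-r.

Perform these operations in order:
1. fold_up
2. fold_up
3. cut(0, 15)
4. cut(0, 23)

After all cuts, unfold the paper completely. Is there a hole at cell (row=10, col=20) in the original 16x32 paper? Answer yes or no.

Op 1 fold_up: fold axis h@8; visible region now rows[0,8) x cols[0,32) = 8x32
Op 2 fold_up: fold axis h@4; visible region now rows[0,4) x cols[0,32) = 4x32
Op 3 cut(0, 15): punch at orig (0,15); cuts so far [(0, 15)]; region rows[0,4) x cols[0,32) = 4x32
Op 4 cut(0, 23): punch at orig (0,23); cuts so far [(0, 15), (0, 23)]; region rows[0,4) x cols[0,32) = 4x32
Unfold 1 (reflect across h@4): 4 holes -> [(0, 15), (0, 23), (7, 15), (7, 23)]
Unfold 2 (reflect across h@8): 8 holes -> [(0, 15), (0, 23), (7, 15), (7, 23), (8, 15), (8, 23), (15, 15), (15, 23)]
Holes: [(0, 15), (0, 23), (7, 15), (7, 23), (8, 15), (8, 23), (15, 15), (15, 23)]

Answer: no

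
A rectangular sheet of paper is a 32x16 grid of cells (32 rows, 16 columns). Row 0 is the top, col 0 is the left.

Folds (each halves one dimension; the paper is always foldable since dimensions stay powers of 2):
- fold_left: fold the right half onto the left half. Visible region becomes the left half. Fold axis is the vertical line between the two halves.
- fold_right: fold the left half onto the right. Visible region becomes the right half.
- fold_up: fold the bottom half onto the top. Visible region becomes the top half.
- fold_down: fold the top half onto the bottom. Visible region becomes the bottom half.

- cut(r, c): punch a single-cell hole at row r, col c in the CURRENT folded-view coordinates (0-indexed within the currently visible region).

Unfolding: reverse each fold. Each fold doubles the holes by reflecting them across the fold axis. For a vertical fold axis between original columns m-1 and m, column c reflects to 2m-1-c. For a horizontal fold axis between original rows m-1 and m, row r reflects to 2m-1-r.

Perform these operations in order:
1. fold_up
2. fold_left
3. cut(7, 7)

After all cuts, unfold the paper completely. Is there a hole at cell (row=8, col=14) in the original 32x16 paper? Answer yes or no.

Answer: no

Derivation:
Op 1 fold_up: fold axis h@16; visible region now rows[0,16) x cols[0,16) = 16x16
Op 2 fold_left: fold axis v@8; visible region now rows[0,16) x cols[0,8) = 16x8
Op 3 cut(7, 7): punch at orig (7,7); cuts so far [(7, 7)]; region rows[0,16) x cols[0,8) = 16x8
Unfold 1 (reflect across v@8): 2 holes -> [(7, 7), (7, 8)]
Unfold 2 (reflect across h@16): 4 holes -> [(7, 7), (7, 8), (24, 7), (24, 8)]
Holes: [(7, 7), (7, 8), (24, 7), (24, 8)]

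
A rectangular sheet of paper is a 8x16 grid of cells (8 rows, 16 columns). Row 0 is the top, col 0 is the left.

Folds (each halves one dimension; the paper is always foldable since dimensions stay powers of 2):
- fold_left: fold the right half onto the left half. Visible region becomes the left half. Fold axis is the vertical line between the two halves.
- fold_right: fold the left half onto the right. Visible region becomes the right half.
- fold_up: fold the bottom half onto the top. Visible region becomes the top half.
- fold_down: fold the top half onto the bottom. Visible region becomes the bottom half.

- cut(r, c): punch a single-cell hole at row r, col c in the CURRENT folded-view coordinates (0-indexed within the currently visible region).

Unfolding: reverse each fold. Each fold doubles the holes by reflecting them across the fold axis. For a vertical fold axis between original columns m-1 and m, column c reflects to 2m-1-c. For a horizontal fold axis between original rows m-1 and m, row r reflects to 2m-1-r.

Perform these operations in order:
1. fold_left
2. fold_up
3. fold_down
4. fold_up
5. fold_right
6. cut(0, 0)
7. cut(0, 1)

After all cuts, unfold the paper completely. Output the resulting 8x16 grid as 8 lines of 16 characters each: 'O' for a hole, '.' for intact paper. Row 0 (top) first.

Answer: ..OOOO....OOOO..
..OOOO....OOOO..
..OOOO....OOOO..
..OOOO....OOOO..
..OOOO....OOOO..
..OOOO....OOOO..
..OOOO....OOOO..
..OOOO....OOOO..

Derivation:
Op 1 fold_left: fold axis v@8; visible region now rows[0,8) x cols[0,8) = 8x8
Op 2 fold_up: fold axis h@4; visible region now rows[0,4) x cols[0,8) = 4x8
Op 3 fold_down: fold axis h@2; visible region now rows[2,4) x cols[0,8) = 2x8
Op 4 fold_up: fold axis h@3; visible region now rows[2,3) x cols[0,8) = 1x8
Op 5 fold_right: fold axis v@4; visible region now rows[2,3) x cols[4,8) = 1x4
Op 6 cut(0, 0): punch at orig (2,4); cuts so far [(2, 4)]; region rows[2,3) x cols[4,8) = 1x4
Op 7 cut(0, 1): punch at orig (2,5); cuts so far [(2, 4), (2, 5)]; region rows[2,3) x cols[4,8) = 1x4
Unfold 1 (reflect across v@4): 4 holes -> [(2, 2), (2, 3), (2, 4), (2, 5)]
Unfold 2 (reflect across h@3): 8 holes -> [(2, 2), (2, 3), (2, 4), (2, 5), (3, 2), (3, 3), (3, 4), (3, 5)]
Unfold 3 (reflect across h@2): 16 holes -> [(0, 2), (0, 3), (0, 4), (0, 5), (1, 2), (1, 3), (1, 4), (1, 5), (2, 2), (2, 3), (2, 4), (2, 5), (3, 2), (3, 3), (3, 4), (3, 5)]
Unfold 4 (reflect across h@4): 32 holes -> [(0, 2), (0, 3), (0, 4), (0, 5), (1, 2), (1, 3), (1, 4), (1, 5), (2, 2), (2, 3), (2, 4), (2, 5), (3, 2), (3, 3), (3, 4), (3, 5), (4, 2), (4, 3), (4, 4), (4, 5), (5, 2), (5, 3), (5, 4), (5, 5), (6, 2), (6, 3), (6, 4), (6, 5), (7, 2), (7, 3), (7, 4), (7, 5)]
Unfold 5 (reflect across v@8): 64 holes -> [(0, 2), (0, 3), (0, 4), (0, 5), (0, 10), (0, 11), (0, 12), (0, 13), (1, 2), (1, 3), (1, 4), (1, 5), (1, 10), (1, 11), (1, 12), (1, 13), (2, 2), (2, 3), (2, 4), (2, 5), (2, 10), (2, 11), (2, 12), (2, 13), (3, 2), (3, 3), (3, 4), (3, 5), (3, 10), (3, 11), (3, 12), (3, 13), (4, 2), (4, 3), (4, 4), (4, 5), (4, 10), (4, 11), (4, 12), (4, 13), (5, 2), (5, 3), (5, 4), (5, 5), (5, 10), (5, 11), (5, 12), (5, 13), (6, 2), (6, 3), (6, 4), (6, 5), (6, 10), (6, 11), (6, 12), (6, 13), (7, 2), (7, 3), (7, 4), (7, 5), (7, 10), (7, 11), (7, 12), (7, 13)]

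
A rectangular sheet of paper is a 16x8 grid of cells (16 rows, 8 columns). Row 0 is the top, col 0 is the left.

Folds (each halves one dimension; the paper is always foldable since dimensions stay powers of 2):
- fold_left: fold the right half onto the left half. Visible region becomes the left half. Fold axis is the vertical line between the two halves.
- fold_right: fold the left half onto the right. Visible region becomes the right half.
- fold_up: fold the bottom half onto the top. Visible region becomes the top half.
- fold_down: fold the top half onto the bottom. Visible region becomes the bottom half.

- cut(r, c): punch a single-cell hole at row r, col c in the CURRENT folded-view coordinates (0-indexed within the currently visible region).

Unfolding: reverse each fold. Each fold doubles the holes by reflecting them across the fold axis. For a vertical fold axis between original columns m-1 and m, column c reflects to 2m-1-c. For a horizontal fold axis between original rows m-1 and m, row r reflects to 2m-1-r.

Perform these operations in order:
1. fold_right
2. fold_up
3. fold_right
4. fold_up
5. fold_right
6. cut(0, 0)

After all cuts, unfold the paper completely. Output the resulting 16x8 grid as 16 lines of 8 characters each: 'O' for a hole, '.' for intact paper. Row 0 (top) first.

Op 1 fold_right: fold axis v@4; visible region now rows[0,16) x cols[4,8) = 16x4
Op 2 fold_up: fold axis h@8; visible region now rows[0,8) x cols[4,8) = 8x4
Op 3 fold_right: fold axis v@6; visible region now rows[0,8) x cols[6,8) = 8x2
Op 4 fold_up: fold axis h@4; visible region now rows[0,4) x cols[6,8) = 4x2
Op 5 fold_right: fold axis v@7; visible region now rows[0,4) x cols[7,8) = 4x1
Op 6 cut(0, 0): punch at orig (0,7); cuts so far [(0, 7)]; region rows[0,4) x cols[7,8) = 4x1
Unfold 1 (reflect across v@7): 2 holes -> [(0, 6), (0, 7)]
Unfold 2 (reflect across h@4): 4 holes -> [(0, 6), (0, 7), (7, 6), (7, 7)]
Unfold 3 (reflect across v@6): 8 holes -> [(0, 4), (0, 5), (0, 6), (0, 7), (7, 4), (7, 5), (7, 6), (7, 7)]
Unfold 4 (reflect across h@8): 16 holes -> [(0, 4), (0, 5), (0, 6), (0, 7), (7, 4), (7, 5), (7, 6), (7, 7), (8, 4), (8, 5), (8, 6), (8, 7), (15, 4), (15, 5), (15, 6), (15, 7)]
Unfold 5 (reflect across v@4): 32 holes -> [(0, 0), (0, 1), (0, 2), (0, 3), (0, 4), (0, 5), (0, 6), (0, 7), (7, 0), (7, 1), (7, 2), (7, 3), (7, 4), (7, 5), (7, 6), (7, 7), (8, 0), (8, 1), (8, 2), (8, 3), (8, 4), (8, 5), (8, 6), (8, 7), (15, 0), (15, 1), (15, 2), (15, 3), (15, 4), (15, 5), (15, 6), (15, 7)]

Answer: OOOOOOOO
........
........
........
........
........
........
OOOOOOOO
OOOOOOOO
........
........
........
........
........
........
OOOOOOOO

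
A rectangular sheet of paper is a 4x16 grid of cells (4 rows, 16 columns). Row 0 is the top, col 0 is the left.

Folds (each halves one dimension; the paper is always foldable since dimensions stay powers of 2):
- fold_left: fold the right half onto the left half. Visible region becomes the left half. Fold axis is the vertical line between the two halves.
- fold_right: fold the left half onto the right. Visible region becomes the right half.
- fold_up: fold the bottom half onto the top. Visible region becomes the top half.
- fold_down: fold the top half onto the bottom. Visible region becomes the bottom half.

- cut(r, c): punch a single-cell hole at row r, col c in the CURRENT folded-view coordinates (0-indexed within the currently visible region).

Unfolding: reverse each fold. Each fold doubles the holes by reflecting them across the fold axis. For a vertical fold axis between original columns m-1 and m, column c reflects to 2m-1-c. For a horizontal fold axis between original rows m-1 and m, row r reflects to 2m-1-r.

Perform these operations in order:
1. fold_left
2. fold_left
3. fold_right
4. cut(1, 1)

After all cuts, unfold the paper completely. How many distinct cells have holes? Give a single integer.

Answer: 8

Derivation:
Op 1 fold_left: fold axis v@8; visible region now rows[0,4) x cols[0,8) = 4x8
Op 2 fold_left: fold axis v@4; visible region now rows[0,4) x cols[0,4) = 4x4
Op 3 fold_right: fold axis v@2; visible region now rows[0,4) x cols[2,4) = 4x2
Op 4 cut(1, 1): punch at orig (1,3); cuts so far [(1, 3)]; region rows[0,4) x cols[2,4) = 4x2
Unfold 1 (reflect across v@2): 2 holes -> [(1, 0), (1, 3)]
Unfold 2 (reflect across v@4): 4 holes -> [(1, 0), (1, 3), (1, 4), (1, 7)]
Unfold 3 (reflect across v@8): 8 holes -> [(1, 0), (1, 3), (1, 4), (1, 7), (1, 8), (1, 11), (1, 12), (1, 15)]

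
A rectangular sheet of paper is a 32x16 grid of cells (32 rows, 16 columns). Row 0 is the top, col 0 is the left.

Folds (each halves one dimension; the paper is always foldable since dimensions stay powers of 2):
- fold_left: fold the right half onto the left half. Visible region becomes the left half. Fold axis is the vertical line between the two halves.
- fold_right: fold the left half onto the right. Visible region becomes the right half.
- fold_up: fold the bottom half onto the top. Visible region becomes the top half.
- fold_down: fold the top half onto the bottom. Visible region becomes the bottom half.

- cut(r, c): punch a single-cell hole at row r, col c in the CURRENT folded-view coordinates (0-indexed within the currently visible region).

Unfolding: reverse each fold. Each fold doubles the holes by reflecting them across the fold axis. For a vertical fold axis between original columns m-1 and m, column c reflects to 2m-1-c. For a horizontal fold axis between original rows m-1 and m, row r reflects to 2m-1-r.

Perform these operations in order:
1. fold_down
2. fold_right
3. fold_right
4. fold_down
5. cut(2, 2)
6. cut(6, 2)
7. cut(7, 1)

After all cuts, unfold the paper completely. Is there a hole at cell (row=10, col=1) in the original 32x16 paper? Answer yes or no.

Op 1 fold_down: fold axis h@16; visible region now rows[16,32) x cols[0,16) = 16x16
Op 2 fold_right: fold axis v@8; visible region now rows[16,32) x cols[8,16) = 16x8
Op 3 fold_right: fold axis v@12; visible region now rows[16,32) x cols[12,16) = 16x4
Op 4 fold_down: fold axis h@24; visible region now rows[24,32) x cols[12,16) = 8x4
Op 5 cut(2, 2): punch at orig (26,14); cuts so far [(26, 14)]; region rows[24,32) x cols[12,16) = 8x4
Op 6 cut(6, 2): punch at orig (30,14); cuts so far [(26, 14), (30, 14)]; region rows[24,32) x cols[12,16) = 8x4
Op 7 cut(7, 1): punch at orig (31,13); cuts so far [(26, 14), (30, 14), (31, 13)]; region rows[24,32) x cols[12,16) = 8x4
Unfold 1 (reflect across h@24): 6 holes -> [(16, 13), (17, 14), (21, 14), (26, 14), (30, 14), (31, 13)]
Unfold 2 (reflect across v@12): 12 holes -> [(16, 10), (16, 13), (17, 9), (17, 14), (21, 9), (21, 14), (26, 9), (26, 14), (30, 9), (30, 14), (31, 10), (31, 13)]
Unfold 3 (reflect across v@8): 24 holes -> [(16, 2), (16, 5), (16, 10), (16, 13), (17, 1), (17, 6), (17, 9), (17, 14), (21, 1), (21, 6), (21, 9), (21, 14), (26, 1), (26, 6), (26, 9), (26, 14), (30, 1), (30, 6), (30, 9), (30, 14), (31, 2), (31, 5), (31, 10), (31, 13)]
Unfold 4 (reflect across h@16): 48 holes -> [(0, 2), (0, 5), (0, 10), (0, 13), (1, 1), (1, 6), (1, 9), (1, 14), (5, 1), (5, 6), (5, 9), (5, 14), (10, 1), (10, 6), (10, 9), (10, 14), (14, 1), (14, 6), (14, 9), (14, 14), (15, 2), (15, 5), (15, 10), (15, 13), (16, 2), (16, 5), (16, 10), (16, 13), (17, 1), (17, 6), (17, 9), (17, 14), (21, 1), (21, 6), (21, 9), (21, 14), (26, 1), (26, 6), (26, 9), (26, 14), (30, 1), (30, 6), (30, 9), (30, 14), (31, 2), (31, 5), (31, 10), (31, 13)]
Holes: [(0, 2), (0, 5), (0, 10), (0, 13), (1, 1), (1, 6), (1, 9), (1, 14), (5, 1), (5, 6), (5, 9), (5, 14), (10, 1), (10, 6), (10, 9), (10, 14), (14, 1), (14, 6), (14, 9), (14, 14), (15, 2), (15, 5), (15, 10), (15, 13), (16, 2), (16, 5), (16, 10), (16, 13), (17, 1), (17, 6), (17, 9), (17, 14), (21, 1), (21, 6), (21, 9), (21, 14), (26, 1), (26, 6), (26, 9), (26, 14), (30, 1), (30, 6), (30, 9), (30, 14), (31, 2), (31, 5), (31, 10), (31, 13)]

Answer: yes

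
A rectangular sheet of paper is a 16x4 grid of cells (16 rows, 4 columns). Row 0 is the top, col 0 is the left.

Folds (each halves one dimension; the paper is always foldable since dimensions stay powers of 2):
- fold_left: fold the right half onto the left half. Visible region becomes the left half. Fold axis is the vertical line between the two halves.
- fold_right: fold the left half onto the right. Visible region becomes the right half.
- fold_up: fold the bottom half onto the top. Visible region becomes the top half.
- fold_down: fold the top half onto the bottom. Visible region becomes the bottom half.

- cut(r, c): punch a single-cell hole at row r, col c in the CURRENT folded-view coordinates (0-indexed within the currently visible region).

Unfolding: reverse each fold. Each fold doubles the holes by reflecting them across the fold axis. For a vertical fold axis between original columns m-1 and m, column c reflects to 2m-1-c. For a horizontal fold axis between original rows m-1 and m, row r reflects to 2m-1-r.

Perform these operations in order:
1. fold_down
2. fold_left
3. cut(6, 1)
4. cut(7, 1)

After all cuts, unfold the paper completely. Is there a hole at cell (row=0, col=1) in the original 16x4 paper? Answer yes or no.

Op 1 fold_down: fold axis h@8; visible region now rows[8,16) x cols[0,4) = 8x4
Op 2 fold_left: fold axis v@2; visible region now rows[8,16) x cols[0,2) = 8x2
Op 3 cut(6, 1): punch at orig (14,1); cuts so far [(14, 1)]; region rows[8,16) x cols[0,2) = 8x2
Op 4 cut(7, 1): punch at orig (15,1); cuts so far [(14, 1), (15, 1)]; region rows[8,16) x cols[0,2) = 8x2
Unfold 1 (reflect across v@2): 4 holes -> [(14, 1), (14, 2), (15, 1), (15, 2)]
Unfold 2 (reflect across h@8): 8 holes -> [(0, 1), (0, 2), (1, 1), (1, 2), (14, 1), (14, 2), (15, 1), (15, 2)]
Holes: [(0, 1), (0, 2), (1, 1), (1, 2), (14, 1), (14, 2), (15, 1), (15, 2)]

Answer: yes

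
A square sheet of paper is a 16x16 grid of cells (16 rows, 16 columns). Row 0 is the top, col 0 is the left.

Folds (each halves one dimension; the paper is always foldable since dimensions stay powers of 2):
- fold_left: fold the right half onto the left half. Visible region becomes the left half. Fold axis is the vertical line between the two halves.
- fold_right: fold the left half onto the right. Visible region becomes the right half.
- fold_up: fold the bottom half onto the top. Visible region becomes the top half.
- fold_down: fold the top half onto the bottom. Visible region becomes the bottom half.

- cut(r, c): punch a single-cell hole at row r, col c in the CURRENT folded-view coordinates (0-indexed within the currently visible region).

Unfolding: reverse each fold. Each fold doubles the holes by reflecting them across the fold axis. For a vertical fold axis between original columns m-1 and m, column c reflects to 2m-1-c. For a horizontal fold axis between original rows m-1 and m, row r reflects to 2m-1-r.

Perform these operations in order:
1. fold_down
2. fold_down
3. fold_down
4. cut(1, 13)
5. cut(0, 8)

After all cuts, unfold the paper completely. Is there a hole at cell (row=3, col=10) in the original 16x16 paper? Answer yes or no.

Answer: no

Derivation:
Op 1 fold_down: fold axis h@8; visible region now rows[8,16) x cols[0,16) = 8x16
Op 2 fold_down: fold axis h@12; visible region now rows[12,16) x cols[0,16) = 4x16
Op 3 fold_down: fold axis h@14; visible region now rows[14,16) x cols[0,16) = 2x16
Op 4 cut(1, 13): punch at orig (15,13); cuts so far [(15, 13)]; region rows[14,16) x cols[0,16) = 2x16
Op 5 cut(0, 8): punch at orig (14,8); cuts so far [(14, 8), (15, 13)]; region rows[14,16) x cols[0,16) = 2x16
Unfold 1 (reflect across h@14): 4 holes -> [(12, 13), (13, 8), (14, 8), (15, 13)]
Unfold 2 (reflect across h@12): 8 holes -> [(8, 13), (9, 8), (10, 8), (11, 13), (12, 13), (13, 8), (14, 8), (15, 13)]
Unfold 3 (reflect across h@8): 16 holes -> [(0, 13), (1, 8), (2, 8), (3, 13), (4, 13), (5, 8), (6, 8), (7, 13), (8, 13), (9, 8), (10, 8), (11, 13), (12, 13), (13, 8), (14, 8), (15, 13)]
Holes: [(0, 13), (1, 8), (2, 8), (3, 13), (4, 13), (5, 8), (6, 8), (7, 13), (8, 13), (9, 8), (10, 8), (11, 13), (12, 13), (13, 8), (14, 8), (15, 13)]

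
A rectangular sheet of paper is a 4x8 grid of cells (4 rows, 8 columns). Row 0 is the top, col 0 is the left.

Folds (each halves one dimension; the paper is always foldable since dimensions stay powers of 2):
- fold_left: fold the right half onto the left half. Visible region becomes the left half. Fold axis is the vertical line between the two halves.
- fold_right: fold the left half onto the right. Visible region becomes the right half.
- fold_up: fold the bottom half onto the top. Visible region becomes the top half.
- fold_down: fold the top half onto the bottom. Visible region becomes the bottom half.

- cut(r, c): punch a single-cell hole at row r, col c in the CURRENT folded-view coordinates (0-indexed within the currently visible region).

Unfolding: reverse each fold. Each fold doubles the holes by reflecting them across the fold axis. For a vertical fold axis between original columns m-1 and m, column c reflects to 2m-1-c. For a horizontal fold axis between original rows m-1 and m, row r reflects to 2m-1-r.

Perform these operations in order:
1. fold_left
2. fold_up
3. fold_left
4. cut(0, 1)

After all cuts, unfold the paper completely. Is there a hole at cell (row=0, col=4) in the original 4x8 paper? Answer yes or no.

Op 1 fold_left: fold axis v@4; visible region now rows[0,4) x cols[0,4) = 4x4
Op 2 fold_up: fold axis h@2; visible region now rows[0,2) x cols[0,4) = 2x4
Op 3 fold_left: fold axis v@2; visible region now rows[0,2) x cols[0,2) = 2x2
Op 4 cut(0, 1): punch at orig (0,1); cuts so far [(0, 1)]; region rows[0,2) x cols[0,2) = 2x2
Unfold 1 (reflect across v@2): 2 holes -> [(0, 1), (0, 2)]
Unfold 2 (reflect across h@2): 4 holes -> [(0, 1), (0, 2), (3, 1), (3, 2)]
Unfold 3 (reflect across v@4): 8 holes -> [(0, 1), (0, 2), (0, 5), (0, 6), (3, 1), (3, 2), (3, 5), (3, 6)]
Holes: [(0, 1), (0, 2), (0, 5), (0, 6), (3, 1), (3, 2), (3, 5), (3, 6)]

Answer: no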